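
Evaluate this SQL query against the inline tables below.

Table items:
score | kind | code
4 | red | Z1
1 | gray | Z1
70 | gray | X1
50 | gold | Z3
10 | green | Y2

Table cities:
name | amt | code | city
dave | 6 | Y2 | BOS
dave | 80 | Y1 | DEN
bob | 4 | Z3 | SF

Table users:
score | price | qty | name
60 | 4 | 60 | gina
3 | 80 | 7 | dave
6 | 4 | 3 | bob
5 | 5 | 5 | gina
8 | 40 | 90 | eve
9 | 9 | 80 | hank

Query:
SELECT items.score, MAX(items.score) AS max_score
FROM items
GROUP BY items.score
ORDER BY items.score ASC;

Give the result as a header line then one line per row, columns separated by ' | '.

After GROUP BY (5 rows):
items.score | max_score
4 | 4
1 | 1
70 | 70
50 | 50
10 | 10
After ORDER BY (5 rows):
items.score | max_score
1 | 1
4 | 4
10 | 10
50 | 50
70 | 70

== RESULT ==
items.score | max_score
1 | 1
4 | 4
10 | 10
50 | 50
70 | 70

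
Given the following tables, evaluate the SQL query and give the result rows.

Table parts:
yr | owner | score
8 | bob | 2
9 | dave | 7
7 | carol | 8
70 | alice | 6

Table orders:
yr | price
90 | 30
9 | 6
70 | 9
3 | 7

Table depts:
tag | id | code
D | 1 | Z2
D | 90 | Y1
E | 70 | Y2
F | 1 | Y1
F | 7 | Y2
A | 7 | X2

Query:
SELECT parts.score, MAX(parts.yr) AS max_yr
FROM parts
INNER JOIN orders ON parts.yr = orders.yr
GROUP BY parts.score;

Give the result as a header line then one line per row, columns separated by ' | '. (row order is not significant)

After JOIN orders (2 rows):
parts.yr | parts.owner | parts.score | orders.yr | orders.price
9 | dave | 7 | 9 | 6
70 | alice | 6 | 70 | 9
After GROUP BY (2 rows):
parts.score | max_yr
7 | 9
6 | 70

== RESULT ==
parts.score | max_yr
7 | 9
6 | 70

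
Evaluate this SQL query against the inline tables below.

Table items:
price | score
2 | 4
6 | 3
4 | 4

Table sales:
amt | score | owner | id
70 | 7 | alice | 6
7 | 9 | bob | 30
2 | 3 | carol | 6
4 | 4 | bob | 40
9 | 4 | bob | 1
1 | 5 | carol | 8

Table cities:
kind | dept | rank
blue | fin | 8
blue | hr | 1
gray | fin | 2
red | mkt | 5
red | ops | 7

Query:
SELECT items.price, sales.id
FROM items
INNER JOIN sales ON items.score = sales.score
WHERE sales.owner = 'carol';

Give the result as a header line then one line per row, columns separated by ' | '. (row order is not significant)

== RESULT ==
items.price | sales.id
6 | 6

Derivation:
After JOIN sales (5 rows):
items.price | items.score | sales.amt | sales.score | sales.owner | sales.id
2 | 4 | 4 | 4 | bob | 40
2 | 4 | 9 | 4 | bob | 1
6 | 3 | 2 | 3 | carol | 6
4 | 4 | 4 | 4 | bob | 40
4 | 4 | 9 | 4 | bob | 1
After WHERE (1 rows):
items.price | items.score | sales.amt | sales.score | sales.owner | sales.id
6 | 3 | 2 | 3 | carol | 6
After SELECT (1 rows):
items.price | sales.id
6 | 6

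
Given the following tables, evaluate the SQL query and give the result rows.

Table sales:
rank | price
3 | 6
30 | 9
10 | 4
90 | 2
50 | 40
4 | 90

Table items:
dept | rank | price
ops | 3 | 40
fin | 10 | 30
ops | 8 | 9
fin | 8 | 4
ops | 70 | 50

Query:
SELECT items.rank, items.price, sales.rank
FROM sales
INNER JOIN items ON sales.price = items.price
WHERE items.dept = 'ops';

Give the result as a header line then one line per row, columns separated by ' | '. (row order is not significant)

== RESULT ==
items.rank | items.price | sales.rank
8 | 9 | 30
3 | 40 | 50

Derivation:
After JOIN items (3 rows):
sales.rank | sales.price | items.dept | items.rank | items.price
30 | 9 | ops | 8 | 9
10 | 4 | fin | 8 | 4
50 | 40 | ops | 3 | 40
After WHERE (2 rows):
sales.rank | sales.price | items.dept | items.rank | items.price
30 | 9 | ops | 8 | 9
50 | 40 | ops | 3 | 40
After SELECT (2 rows):
items.rank | items.price | sales.rank
8 | 9 | 30
3 | 40 | 50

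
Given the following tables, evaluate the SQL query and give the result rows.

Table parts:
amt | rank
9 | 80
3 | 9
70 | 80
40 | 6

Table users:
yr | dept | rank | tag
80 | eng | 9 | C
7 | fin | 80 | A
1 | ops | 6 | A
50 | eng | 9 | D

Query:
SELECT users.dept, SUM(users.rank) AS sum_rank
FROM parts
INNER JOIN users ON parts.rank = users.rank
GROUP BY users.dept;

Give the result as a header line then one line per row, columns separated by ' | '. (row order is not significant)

== RESULT ==
users.dept | sum_rank
fin | 160
eng | 18
ops | 6

Derivation:
After JOIN users (5 rows):
parts.amt | parts.rank | users.yr | users.dept | users.rank | users.tag
9 | 80 | 7 | fin | 80 | A
3 | 9 | 80 | eng | 9 | C
3 | 9 | 50 | eng | 9 | D
70 | 80 | 7 | fin | 80 | A
40 | 6 | 1 | ops | 6 | A
After GROUP BY (3 rows):
users.dept | sum_rank
fin | 160
eng | 18
ops | 6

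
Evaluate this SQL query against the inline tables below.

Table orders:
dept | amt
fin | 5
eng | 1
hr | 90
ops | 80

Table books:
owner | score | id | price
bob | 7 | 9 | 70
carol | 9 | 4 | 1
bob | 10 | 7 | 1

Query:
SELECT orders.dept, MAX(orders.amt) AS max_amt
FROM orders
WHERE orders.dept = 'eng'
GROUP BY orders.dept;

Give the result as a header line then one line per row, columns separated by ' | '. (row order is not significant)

== RESULT ==
orders.dept | max_amt
eng | 1

Derivation:
After WHERE (1 rows):
orders.dept | orders.amt
eng | 1
After GROUP BY (1 rows):
orders.dept | max_amt
eng | 1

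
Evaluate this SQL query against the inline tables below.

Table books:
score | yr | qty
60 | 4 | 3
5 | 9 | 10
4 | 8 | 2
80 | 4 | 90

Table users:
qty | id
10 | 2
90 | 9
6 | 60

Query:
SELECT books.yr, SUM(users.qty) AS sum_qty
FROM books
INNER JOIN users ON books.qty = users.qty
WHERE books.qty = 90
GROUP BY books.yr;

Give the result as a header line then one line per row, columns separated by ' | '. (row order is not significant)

After JOIN users (2 rows):
books.score | books.yr | books.qty | users.qty | users.id
5 | 9 | 10 | 10 | 2
80 | 4 | 90 | 90 | 9
After WHERE (1 rows):
books.score | books.yr | books.qty | users.qty | users.id
80 | 4 | 90 | 90 | 9
After GROUP BY (1 rows):
books.yr | sum_qty
4 | 90

== RESULT ==
books.yr | sum_qty
4 | 90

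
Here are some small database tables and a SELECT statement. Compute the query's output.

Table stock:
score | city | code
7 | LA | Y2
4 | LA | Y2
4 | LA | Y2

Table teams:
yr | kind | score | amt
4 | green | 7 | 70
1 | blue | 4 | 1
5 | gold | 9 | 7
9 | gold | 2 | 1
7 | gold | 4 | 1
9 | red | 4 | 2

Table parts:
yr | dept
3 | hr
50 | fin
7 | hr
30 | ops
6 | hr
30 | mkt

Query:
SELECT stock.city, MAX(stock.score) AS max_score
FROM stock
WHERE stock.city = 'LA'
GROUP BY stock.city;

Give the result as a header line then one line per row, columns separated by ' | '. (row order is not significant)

== RESULT ==
stock.city | max_score
LA | 7

Derivation:
After WHERE (3 rows):
stock.score | stock.city | stock.code
7 | LA | Y2
4 | LA | Y2
4 | LA | Y2
After GROUP BY (1 rows):
stock.city | max_score
LA | 7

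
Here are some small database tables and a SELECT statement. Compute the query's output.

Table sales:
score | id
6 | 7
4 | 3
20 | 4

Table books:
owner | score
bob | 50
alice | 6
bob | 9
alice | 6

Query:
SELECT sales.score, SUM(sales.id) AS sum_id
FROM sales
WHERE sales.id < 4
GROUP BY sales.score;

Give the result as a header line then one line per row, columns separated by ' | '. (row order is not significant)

After WHERE (1 rows):
sales.score | sales.id
4 | 3
After GROUP BY (1 rows):
sales.score | sum_id
4 | 3

== RESULT ==
sales.score | sum_id
4 | 3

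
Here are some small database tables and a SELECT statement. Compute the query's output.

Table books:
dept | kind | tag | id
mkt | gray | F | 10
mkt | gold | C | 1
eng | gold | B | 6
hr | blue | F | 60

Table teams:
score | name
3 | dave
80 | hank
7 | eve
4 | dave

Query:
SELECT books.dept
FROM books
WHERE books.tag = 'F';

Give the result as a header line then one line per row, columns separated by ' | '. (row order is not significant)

After WHERE (2 rows):
books.dept | books.kind | books.tag | books.id
mkt | gray | F | 10
hr | blue | F | 60
After SELECT (2 rows):
books.dept
mkt
hr

== RESULT ==
books.dept
mkt
hr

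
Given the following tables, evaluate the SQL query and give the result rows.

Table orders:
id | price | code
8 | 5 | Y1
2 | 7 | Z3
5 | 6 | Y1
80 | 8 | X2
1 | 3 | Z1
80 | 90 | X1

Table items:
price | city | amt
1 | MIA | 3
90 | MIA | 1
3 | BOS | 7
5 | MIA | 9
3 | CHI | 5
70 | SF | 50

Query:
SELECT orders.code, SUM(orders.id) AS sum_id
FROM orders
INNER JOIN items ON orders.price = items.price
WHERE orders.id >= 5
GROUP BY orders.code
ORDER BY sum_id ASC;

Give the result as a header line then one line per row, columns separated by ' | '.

After JOIN items (4 rows):
orders.id | orders.price | orders.code | items.price | items.city | items.amt
8 | 5 | Y1 | 5 | MIA | 9
1 | 3 | Z1 | 3 | BOS | 7
1 | 3 | Z1 | 3 | CHI | 5
80 | 90 | X1 | 90 | MIA | 1
After WHERE (2 rows):
orders.id | orders.price | orders.code | items.price | items.city | items.amt
8 | 5 | Y1 | 5 | MIA | 9
80 | 90 | X1 | 90 | MIA | 1
After GROUP BY (2 rows):
orders.code | sum_id
Y1 | 8
X1 | 80
After ORDER BY (2 rows):
orders.code | sum_id
Y1 | 8
X1 | 80

== RESULT ==
orders.code | sum_id
Y1 | 8
X1 | 80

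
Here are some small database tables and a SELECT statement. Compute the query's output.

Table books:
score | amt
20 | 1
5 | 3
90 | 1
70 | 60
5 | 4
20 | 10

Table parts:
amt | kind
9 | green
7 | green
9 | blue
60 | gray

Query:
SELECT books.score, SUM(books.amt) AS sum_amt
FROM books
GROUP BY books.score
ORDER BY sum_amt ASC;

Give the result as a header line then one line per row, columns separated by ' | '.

After GROUP BY (4 rows):
books.score | sum_amt
20 | 11
5 | 7
90 | 1
70 | 60
After ORDER BY (4 rows):
books.score | sum_amt
90 | 1
5 | 7
20 | 11
70 | 60

== RESULT ==
books.score | sum_amt
90 | 1
5 | 7
20 | 11
70 | 60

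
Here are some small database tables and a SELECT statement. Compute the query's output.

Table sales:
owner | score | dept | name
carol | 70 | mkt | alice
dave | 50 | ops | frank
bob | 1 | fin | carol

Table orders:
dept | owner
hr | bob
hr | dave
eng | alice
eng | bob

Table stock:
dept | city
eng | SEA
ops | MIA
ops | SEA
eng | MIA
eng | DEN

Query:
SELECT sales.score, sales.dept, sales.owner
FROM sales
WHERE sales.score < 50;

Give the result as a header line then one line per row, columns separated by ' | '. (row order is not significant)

== RESULT ==
sales.score | sales.dept | sales.owner
1 | fin | bob

Derivation:
After WHERE (1 rows):
sales.owner | sales.score | sales.dept | sales.name
bob | 1 | fin | carol
After SELECT (1 rows):
sales.score | sales.dept | sales.owner
1 | fin | bob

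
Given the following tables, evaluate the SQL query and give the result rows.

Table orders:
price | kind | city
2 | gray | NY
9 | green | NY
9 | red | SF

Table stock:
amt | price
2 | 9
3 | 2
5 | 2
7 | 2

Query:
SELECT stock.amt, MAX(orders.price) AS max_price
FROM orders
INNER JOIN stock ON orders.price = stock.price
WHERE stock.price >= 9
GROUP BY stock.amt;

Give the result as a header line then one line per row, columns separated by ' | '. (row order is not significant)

After JOIN stock (5 rows):
orders.price | orders.kind | orders.city | stock.amt | stock.price
2 | gray | NY | 3 | 2
2 | gray | NY | 5 | 2
2 | gray | NY | 7 | 2
9 | green | NY | 2 | 9
9 | red | SF | 2 | 9
After WHERE (2 rows):
orders.price | orders.kind | orders.city | stock.amt | stock.price
9 | green | NY | 2 | 9
9 | red | SF | 2 | 9
After GROUP BY (1 rows):
stock.amt | max_price
2 | 9

== RESULT ==
stock.amt | max_price
2 | 9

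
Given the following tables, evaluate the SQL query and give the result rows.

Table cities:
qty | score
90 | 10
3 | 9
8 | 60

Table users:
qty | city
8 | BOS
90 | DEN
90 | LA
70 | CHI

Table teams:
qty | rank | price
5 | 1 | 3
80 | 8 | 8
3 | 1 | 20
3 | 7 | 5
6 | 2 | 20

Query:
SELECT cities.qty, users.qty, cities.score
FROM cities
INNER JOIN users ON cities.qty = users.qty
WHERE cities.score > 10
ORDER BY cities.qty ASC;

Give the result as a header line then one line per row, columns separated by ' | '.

== RESULT ==
cities.qty | users.qty | cities.score
8 | 8 | 60

Derivation:
After JOIN users (3 rows):
cities.qty | cities.score | users.qty | users.city
90 | 10 | 90 | DEN
90 | 10 | 90 | LA
8 | 60 | 8 | BOS
After WHERE (1 rows):
cities.qty | cities.score | users.qty | users.city
8 | 60 | 8 | BOS
After SELECT (1 rows):
cities.qty | users.qty | cities.score
8 | 8 | 60
After ORDER BY (1 rows):
cities.qty | users.qty | cities.score
8 | 8 | 60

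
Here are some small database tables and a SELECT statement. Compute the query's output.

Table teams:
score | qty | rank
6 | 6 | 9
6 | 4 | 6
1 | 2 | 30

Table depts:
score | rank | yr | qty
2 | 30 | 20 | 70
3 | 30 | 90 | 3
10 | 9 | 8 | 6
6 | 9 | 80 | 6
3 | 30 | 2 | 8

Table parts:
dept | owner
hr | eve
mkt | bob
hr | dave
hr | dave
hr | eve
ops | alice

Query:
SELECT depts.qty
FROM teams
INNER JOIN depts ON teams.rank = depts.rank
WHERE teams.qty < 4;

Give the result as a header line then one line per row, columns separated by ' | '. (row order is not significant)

After JOIN depts (5 rows):
teams.score | teams.qty | teams.rank | depts.score | depts.rank | depts.yr | depts.qty
6 | 6 | 9 | 10 | 9 | 8 | 6
6 | 6 | 9 | 6 | 9 | 80 | 6
1 | 2 | 30 | 2 | 30 | 20 | 70
1 | 2 | 30 | 3 | 30 | 90 | 3
1 | 2 | 30 | 3 | 30 | 2 | 8
After WHERE (3 rows):
teams.score | teams.qty | teams.rank | depts.score | depts.rank | depts.yr | depts.qty
1 | 2 | 30 | 2 | 30 | 20 | 70
1 | 2 | 30 | 3 | 30 | 90 | 3
1 | 2 | 30 | 3 | 30 | 2 | 8
After SELECT (3 rows):
depts.qty
70
3
8

== RESULT ==
depts.qty
70
3
8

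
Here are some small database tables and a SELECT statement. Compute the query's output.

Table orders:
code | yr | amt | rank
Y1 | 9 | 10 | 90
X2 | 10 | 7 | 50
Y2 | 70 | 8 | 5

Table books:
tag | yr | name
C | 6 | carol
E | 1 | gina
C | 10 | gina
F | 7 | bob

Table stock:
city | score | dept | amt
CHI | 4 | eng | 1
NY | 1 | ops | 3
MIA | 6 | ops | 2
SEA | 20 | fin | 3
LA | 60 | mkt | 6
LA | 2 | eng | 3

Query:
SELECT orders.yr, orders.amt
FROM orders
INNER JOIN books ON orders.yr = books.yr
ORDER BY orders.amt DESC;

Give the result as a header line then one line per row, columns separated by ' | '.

After JOIN books (1 rows):
orders.code | orders.yr | orders.amt | orders.rank | books.tag | books.yr | books.name
X2 | 10 | 7 | 50 | C | 10 | gina
After SELECT (1 rows):
orders.yr | orders.amt
10 | 7
After ORDER BY (1 rows):
orders.yr | orders.amt
10 | 7

== RESULT ==
orders.yr | orders.amt
10 | 7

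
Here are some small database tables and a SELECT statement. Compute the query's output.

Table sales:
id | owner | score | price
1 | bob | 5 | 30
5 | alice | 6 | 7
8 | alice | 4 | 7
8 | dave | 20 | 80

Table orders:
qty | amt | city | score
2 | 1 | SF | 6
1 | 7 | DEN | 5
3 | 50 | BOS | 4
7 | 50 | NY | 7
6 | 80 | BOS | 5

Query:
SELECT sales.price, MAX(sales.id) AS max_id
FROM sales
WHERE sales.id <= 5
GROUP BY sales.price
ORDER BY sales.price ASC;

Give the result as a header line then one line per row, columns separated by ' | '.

After WHERE (2 rows):
sales.id | sales.owner | sales.score | sales.price
1 | bob | 5 | 30
5 | alice | 6 | 7
After GROUP BY (2 rows):
sales.price | max_id
30 | 1
7 | 5
After ORDER BY (2 rows):
sales.price | max_id
7 | 5
30 | 1

== RESULT ==
sales.price | max_id
7 | 5
30 | 1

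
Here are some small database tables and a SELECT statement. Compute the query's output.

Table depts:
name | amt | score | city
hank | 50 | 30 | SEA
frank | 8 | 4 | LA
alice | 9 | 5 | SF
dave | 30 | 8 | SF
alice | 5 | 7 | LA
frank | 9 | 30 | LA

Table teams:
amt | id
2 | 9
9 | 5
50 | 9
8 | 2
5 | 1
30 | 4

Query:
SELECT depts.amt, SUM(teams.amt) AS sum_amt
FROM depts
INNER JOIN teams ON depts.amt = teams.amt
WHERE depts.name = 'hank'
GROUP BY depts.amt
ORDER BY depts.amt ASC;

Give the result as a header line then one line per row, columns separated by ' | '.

== RESULT ==
depts.amt | sum_amt
50 | 50

Derivation:
After JOIN teams (6 rows):
depts.name | depts.amt | depts.score | depts.city | teams.amt | teams.id
hank | 50 | 30 | SEA | 50 | 9
frank | 8 | 4 | LA | 8 | 2
alice | 9 | 5 | SF | 9 | 5
dave | 30 | 8 | SF | 30 | 4
alice | 5 | 7 | LA | 5 | 1
frank | 9 | 30 | LA | 9 | 5
After WHERE (1 rows):
depts.name | depts.amt | depts.score | depts.city | teams.amt | teams.id
hank | 50 | 30 | SEA | 50 | 9
After GROUP BY (1 rows):
depts.amt | sum_amt
50 | 50
After ORDER BY (1 rows):
depts.amt | sum_amt
50 | 50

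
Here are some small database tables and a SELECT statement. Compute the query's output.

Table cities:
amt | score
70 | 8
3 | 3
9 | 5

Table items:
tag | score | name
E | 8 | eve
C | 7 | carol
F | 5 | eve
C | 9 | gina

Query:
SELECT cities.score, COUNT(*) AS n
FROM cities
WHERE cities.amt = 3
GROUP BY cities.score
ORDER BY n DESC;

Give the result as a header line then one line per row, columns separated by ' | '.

After WHERE (1 rows):
cities.amt | cities.score
3 | 3
After GROUP BY (1 rows):
cities.score | n
3 | 1
After ORDER BY (1 rows):
cities.score | n
3 | 1

== RESULT ==
cities.score | n
3 | 1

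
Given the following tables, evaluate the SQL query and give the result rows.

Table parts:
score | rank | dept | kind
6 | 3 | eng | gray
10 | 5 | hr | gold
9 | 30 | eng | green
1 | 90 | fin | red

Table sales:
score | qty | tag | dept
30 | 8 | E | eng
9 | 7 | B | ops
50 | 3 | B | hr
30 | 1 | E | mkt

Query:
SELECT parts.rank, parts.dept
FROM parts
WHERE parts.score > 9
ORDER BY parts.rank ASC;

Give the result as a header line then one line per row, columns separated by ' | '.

== RESULT ==
parts.rank | parts.dept
5 | hr

Derivation:
After WHERE (1 rows):
parts.score | parts.rank | parts.dept | parts.kind
10 | 5 | hr | gold
After SELECT (1 rows):
parts.rank | parts.dept
5 | hr
After ORDER BY (1 rows):
parts.rank | parts.dept
5 | hr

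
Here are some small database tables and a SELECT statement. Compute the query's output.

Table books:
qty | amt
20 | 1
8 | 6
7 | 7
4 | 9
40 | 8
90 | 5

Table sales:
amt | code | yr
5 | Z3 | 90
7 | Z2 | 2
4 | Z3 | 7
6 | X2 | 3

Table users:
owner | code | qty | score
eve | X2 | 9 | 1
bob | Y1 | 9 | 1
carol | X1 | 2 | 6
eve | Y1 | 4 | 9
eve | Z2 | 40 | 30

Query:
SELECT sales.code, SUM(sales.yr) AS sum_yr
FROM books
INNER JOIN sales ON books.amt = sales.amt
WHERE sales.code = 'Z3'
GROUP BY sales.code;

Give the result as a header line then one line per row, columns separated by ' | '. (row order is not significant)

== RESULT ==
sales.code | sum_yr
Z3 | 90

Derivation:
After JOIN sales (3 rows):
books.qty | books.amt | sales.amt | sales.code | sales.yr
8 | 6 | 6 | X2 | 3
7 | 7 | 7 | Z2 | 2
90 | 5 | 5 | Z3 | 90
After WHERE (1 rows):
books.qty | books.amt | sales.amt | sales.code | sales.yr
90 | 5 | 5 | Z3 | 90
After GROUP BY (1 rows):
sales.code | sum_yr
Z3 | 90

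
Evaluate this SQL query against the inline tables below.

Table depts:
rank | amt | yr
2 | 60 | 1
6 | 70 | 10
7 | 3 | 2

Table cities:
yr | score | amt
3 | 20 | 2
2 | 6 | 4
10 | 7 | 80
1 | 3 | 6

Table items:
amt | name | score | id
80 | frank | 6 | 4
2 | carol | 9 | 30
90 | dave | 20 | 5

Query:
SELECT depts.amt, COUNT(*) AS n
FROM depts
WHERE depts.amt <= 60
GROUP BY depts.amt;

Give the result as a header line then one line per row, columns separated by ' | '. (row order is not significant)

== RESULT ==
depts.amt | n
60 | 1
3 | 1

Derivation:
After WHERE (2 rows):
depts.rank | depts.amt | depts.yr
2 | 60 | 1
7 | 3 | 2
After GROUP BY (2 rows):
depts.amt | n
60 | 1
3 | 1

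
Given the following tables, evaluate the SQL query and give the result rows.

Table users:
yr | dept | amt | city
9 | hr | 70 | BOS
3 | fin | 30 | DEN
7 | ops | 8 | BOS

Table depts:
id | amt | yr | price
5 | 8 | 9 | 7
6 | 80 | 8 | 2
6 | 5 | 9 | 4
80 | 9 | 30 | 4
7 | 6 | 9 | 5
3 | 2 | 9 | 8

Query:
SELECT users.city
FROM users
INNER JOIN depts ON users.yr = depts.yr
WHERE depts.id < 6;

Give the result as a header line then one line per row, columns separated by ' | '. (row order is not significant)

After JOIN depts (4 rows):
users.yr | users.dept | users.amt | users.city | depts.id | depts.amt | depts.yr | depts.price
9 | hr | 70 | BOS | 5 | 8 | 9 | 7
9 | hr | 70 | BOS | 6 | 5 | 9 | 4
9 | hr | 70 | BOS | 7 | 6 | 9 | 5
9 | hr | 70 | BOS | 3 | 2 | 9 | 8
After WHERE (2 rows):
users.yr | users.dept | users.amt | users.city | depts.id | depts.amt | depts.yr | depts.price
9 | hr | 70 | BOS | 5 | 8 | 9 | 7
9 | hr | 70 | BOS | 3 | 2 | 9 | 8
After SELECT (2 rows):
users.city
BOS
BOS

== RESULT ==
users.city
BOS
BOS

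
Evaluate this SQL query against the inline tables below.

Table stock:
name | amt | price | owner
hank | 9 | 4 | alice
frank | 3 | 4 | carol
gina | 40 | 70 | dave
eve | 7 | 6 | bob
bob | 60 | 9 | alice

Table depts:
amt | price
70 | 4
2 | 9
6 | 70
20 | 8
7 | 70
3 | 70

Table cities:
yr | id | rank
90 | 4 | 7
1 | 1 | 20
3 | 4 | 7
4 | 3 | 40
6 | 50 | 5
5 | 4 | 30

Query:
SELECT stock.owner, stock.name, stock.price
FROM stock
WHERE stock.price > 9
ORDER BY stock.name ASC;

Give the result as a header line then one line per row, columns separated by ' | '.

== RESULT ==
stock.owner | stock.name | stock.price
dave | gina | 70

Derivation:
After WHERE (1 rows):
stock.name | stock.amt | stock.price | stock.owner
gina | 40 | 70 | dave
After SELECT (1 rows):
stock.owner | stock.name | stock.price
dave | gina | 70
After ORDER BY (1 rows):
stock.owner | stock.name | stock.price
dave | gina | 70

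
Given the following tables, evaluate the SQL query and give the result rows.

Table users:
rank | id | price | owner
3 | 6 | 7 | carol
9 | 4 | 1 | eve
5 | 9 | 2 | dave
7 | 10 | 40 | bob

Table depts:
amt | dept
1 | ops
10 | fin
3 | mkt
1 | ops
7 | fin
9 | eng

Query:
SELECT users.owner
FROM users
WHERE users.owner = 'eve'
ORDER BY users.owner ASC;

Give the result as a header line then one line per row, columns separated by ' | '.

== RESULT ==
users.owner
eve

Derivation:
After WHERE (1 rows):
users.rank | users.id | users.price | users.owner
9 | 4 | 1 | eve
After SELECT (1 rows):
users.owner
eve
After ORDER BY (1 rows):
users.owner
eve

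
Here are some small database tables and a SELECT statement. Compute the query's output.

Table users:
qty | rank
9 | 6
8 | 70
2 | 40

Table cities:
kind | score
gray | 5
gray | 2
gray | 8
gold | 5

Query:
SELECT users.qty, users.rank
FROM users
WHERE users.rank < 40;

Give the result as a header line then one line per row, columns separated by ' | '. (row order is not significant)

== RESULT ==
users.qty | users.rank
9 | 6

Derivation:
After WHERE (1 rows):
users.qty | users.rank
9 | 6
After SELECT (1 rows):
users.qty | users.rank
9 | 6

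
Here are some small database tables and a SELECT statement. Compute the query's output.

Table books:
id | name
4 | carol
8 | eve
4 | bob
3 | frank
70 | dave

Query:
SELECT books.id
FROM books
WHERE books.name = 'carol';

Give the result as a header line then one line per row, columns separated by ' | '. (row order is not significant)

After WHERE (1 rows):
books.id | books.name
4 | carol
After SELECT (1 rows):
books.id
4

== RESULT ==
books.id
4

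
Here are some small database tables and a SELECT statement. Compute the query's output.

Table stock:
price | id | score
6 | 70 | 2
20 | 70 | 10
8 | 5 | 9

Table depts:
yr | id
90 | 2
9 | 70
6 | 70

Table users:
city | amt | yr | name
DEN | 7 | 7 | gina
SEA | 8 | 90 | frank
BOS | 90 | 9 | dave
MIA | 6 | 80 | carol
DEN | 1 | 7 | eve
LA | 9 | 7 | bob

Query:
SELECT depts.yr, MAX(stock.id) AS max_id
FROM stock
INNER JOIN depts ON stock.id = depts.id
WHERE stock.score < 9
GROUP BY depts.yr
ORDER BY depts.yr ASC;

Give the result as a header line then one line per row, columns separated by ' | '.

== RESULT ==
depts.yr | max_id
6 | 70
9 | 70

Derivation:
After JOIN depts (4 rows):
stock.price | stock.id | stock.score | depts.yr | depts.id
6 | 70 | 2 | 9 | 70
6 | 70 | 2 | 6 | 70
20 | 70 | 10 | 9 | 70
20 | 70 | 10 | 6 | 70
After WHERE (2 rows):
stock.price | stock.id | stock.score | depts.yr | depts.id
6 | 70 | 2 | 9 | 70
6 | 70 | 2 | 6 | 70
After GROUP BY (2 rows):
depts.yr | max_id
9 | 70
6 | 70
After ORDER BY (2 rows):
depts.yr | max_id
6 | 70
9 | 70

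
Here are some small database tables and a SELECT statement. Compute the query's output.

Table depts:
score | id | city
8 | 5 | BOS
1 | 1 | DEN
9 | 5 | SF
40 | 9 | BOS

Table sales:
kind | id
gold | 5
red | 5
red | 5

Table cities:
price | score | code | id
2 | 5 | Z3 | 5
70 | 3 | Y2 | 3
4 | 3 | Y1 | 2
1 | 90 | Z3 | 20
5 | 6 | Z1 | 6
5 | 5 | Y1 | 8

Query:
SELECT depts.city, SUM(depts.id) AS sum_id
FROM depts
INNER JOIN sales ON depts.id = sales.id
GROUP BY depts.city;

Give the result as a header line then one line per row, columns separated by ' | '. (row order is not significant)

== RESULT ==
depts.city | sum_id
BOS | 15
SF | 15

Derivation:
After JOIN sales (6 rows):
depts.score | depts.id | depts.city | sales.kind | sales.id
8 | 5 | BOS | gold | 5
8 | 5 | BOS | red | 5
8 | 5 | BOS | red | 5
9 | 5 | SF | gold | 5
9 | 5 | SF | red | 5
9 | 5 | SF | red | 5
After GROUP BY (2 rows):
depts.city | sum_id
BOS | 15
SF | 15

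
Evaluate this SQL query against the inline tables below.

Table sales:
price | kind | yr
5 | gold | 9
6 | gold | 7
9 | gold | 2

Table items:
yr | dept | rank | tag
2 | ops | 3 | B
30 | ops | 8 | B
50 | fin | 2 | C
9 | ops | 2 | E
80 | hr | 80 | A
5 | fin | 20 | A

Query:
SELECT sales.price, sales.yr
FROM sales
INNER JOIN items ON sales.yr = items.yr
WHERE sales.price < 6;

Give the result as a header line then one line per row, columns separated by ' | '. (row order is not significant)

After JOIN items (2 rows):
sales.price | sales.kind | sales.yr | items.yr | items.dept | items.rank | items.tag
5 | gold | 9 | 9 | ops | 2 | E
9 | gold | 2 | 2 | ops | 3 | B
After WHERE (1 rows):
sales.price | sales.kind | sales.yr | items.yr | items.dept | items.rank | items.tag
5 | gold | 9 | 9 | ops | 2 | E
After SELECT (1 rows):
sales.price | sales.yr
5 | 9

== RESULT ==
sales.price | sales.yr
5 | 9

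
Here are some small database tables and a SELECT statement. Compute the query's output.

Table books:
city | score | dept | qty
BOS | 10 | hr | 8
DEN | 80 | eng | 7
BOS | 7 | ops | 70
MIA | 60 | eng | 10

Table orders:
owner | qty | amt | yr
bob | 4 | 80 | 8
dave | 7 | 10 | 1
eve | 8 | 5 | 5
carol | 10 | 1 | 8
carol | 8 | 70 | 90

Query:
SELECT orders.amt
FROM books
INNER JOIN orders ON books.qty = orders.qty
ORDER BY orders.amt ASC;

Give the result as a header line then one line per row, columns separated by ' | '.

== RESULT ==
orders.amt
1
5
10
70

Derivation:
After JOIN orders (4 rows):
books.city | books.score | books.dept | books.qty | orders.owner | orders.qty | orders.amt | orders.yr
BOS | 10 | hr | 8 | eve | 8 | 5 | 5
BOS | 10 | hr | 8 | carol | 8 | 70 | 90
DEN | 80 | eng | 7 | dave | 7 | 10 | 1
MIA | 60 | eng | 10 | carol | 10 | 1 | 8
After SELECT (4 rows):
orders.amt
5
70
10
1
After ORDER BY (4 rows):
orders.amt
1
5
10
70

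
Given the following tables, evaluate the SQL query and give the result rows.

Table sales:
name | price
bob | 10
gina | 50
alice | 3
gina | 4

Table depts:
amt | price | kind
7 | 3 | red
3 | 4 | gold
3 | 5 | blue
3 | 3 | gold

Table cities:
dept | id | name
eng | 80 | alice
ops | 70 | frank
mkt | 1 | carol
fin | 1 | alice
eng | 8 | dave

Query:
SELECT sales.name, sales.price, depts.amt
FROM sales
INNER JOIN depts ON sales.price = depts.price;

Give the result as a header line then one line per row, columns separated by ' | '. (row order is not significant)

== RESULT ==
sales.name | sales.price | depts.amt
alice | 3 | 7
alice | 3 | 3
gina | 4 | 3

Derivation:
After JOIN depts (3 rows):
sales.name | sales.price | depts.amt | depts.price | depts.kind
alice | 3 | 7 | 3 | red
alice | 3 | 3 | 3 | gold
gina | 4 | 3 | 4 | gold
After SELECT (3 rows):
sales.name | sales.price | depts.amt
alice | 3 | 7
alice | 3 | 3
gina | 4 | 3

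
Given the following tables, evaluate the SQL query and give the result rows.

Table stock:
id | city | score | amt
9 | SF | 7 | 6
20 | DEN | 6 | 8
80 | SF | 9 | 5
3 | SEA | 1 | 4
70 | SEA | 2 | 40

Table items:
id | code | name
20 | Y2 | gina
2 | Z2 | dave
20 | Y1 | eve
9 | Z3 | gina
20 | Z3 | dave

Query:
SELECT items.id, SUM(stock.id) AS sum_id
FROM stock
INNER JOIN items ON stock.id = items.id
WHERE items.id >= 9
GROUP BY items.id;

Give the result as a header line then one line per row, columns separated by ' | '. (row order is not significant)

After JOIN items (4 rows):
stock.id | stock.city | stock.score | stock.amt | items.id | items.code | items.name
9 | SF | 7 | 6 | 9 | Z3 | gina
20 | DEN | 6 | 8 | 20 | Y2 | gina
20 | DEN | 6 | 8 | 20 | Y1 | eve
20 | DEN | 6 | 8 | 20 | Z3 | dave
After WHERE (4 rows):
stock.id | stock.city | stock.score | stock.amt | items.id | items.code | items.name
9 | SF | 7 | 6 | 9 | Z3 | gina
20 | DEN | 6 | 8 | 20 | Y2 | gina
20 | DEN | 6 | 8 | 20 | Y1 | eve
20 | DEN | 6 | 8 | 20 | Z3 | dave
After GROUP BY (2 rows):
items.id | sum_id
9 | 9
20 | 60

== RESULT ==
items.id | sum_id
9 | 9
20 | 60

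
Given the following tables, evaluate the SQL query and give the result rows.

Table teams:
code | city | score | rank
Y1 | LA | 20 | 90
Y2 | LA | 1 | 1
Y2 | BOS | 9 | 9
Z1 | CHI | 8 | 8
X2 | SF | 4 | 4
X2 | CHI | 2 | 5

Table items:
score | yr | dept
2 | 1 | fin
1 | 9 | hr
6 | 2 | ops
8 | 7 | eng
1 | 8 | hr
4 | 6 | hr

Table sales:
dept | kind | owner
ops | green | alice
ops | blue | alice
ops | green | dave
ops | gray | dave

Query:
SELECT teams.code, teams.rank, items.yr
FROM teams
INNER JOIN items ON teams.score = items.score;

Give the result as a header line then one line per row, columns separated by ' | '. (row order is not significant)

After JOIN items (5 rows):
teams.code | teams.city | teams.score | teams.rank | items.score | items.yr | items.dept
Y2 | LA | 1 | 1 | 1 | 9 | hr
Y2 | LA | 1 | 1 | 1 | 8 | hr
Z1 | CHI | 8 | 8 | 8 | 7 | eng
X2 | SF | 4 | 4 | 4 | 6 | hr
X2 | CHI | 2 | 5 | 2 | 1 | fin
After SELECT (5 rows):
teams.code | teams.rank | items.yr
Y2 | 1 | 9
Y2 | 1 | 8
Z1 | 8 | 7
X2 | 4 | 6
X2 | 5 | 1

== RESULT ==
teams.code | teams.rank | items.yr
Y2 | 1 | 9
Y2 | 1 | 8
Z1 | 8 | 7
X2 | 4 | 6
X2 | 5 | 1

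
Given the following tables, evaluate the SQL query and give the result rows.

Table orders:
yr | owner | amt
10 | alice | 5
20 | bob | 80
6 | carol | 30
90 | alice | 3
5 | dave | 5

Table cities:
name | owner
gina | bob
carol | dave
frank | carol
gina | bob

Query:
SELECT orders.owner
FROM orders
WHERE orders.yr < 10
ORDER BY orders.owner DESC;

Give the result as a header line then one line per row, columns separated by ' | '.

== RESULT ==
orders.owner
dave
carol

Derivation:
After WHERE (2 rows):
orders.yr | orders.owner | orders.amt
6 | carol | 30
5 | dave | 5
After SELECT (2 rows):
orders.owner
carol
dave
After ORDER BY (2 rows):
orders.owner
dave
carol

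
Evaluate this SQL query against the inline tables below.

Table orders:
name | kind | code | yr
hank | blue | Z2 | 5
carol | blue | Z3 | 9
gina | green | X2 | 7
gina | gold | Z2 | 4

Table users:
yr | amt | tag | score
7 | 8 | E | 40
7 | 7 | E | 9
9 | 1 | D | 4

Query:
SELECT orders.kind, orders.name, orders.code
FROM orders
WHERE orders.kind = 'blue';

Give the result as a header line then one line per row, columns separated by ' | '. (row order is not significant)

== RESULT ==
orders.kind | orders.name | orders.code
blue | hank | Z2
blue | carol | Z3

Derivation:
After WHERE (2 rows):
orders.name | orders.kind | orders.code | orders.yr
hank | blue | Z2 | 5
carol | blue | Z3 | 9
After SELECT (2 rows):
orders.kind | orders.name | orders.code
blue | hank | Z2
blue | carol | Z3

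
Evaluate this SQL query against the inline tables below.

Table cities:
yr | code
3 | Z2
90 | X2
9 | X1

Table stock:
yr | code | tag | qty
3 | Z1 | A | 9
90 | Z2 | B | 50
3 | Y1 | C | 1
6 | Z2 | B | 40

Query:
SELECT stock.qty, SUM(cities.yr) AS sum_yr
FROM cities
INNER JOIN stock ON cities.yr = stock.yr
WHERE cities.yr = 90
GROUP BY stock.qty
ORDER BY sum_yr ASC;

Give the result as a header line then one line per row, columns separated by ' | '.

After JOIN stock (3 rows):
cities.yr | cities.code | stock.yr | stock.code | stock.tag | stock.qty
3 | Z2 | 3 | Z1 | A | 9
3 | Z2 | 3 | Y1 | C | 1
90 | X2 | 90 | Z2 | B | 50
After WHERE (1 rows):
cities.yr | cities.code | stock.yr | stock.code | stock.tag | stock.qty
90 | X2 | 90 | Z2 | B | 50
After GROUP BY (1 rows):
stock.qty | sum_yr
50 | 90
After ORDER BY (1 rows):
stock.qty | sum_yr
50 | 90

== RESULT ==
stock.qty | sum_yr
50 | 90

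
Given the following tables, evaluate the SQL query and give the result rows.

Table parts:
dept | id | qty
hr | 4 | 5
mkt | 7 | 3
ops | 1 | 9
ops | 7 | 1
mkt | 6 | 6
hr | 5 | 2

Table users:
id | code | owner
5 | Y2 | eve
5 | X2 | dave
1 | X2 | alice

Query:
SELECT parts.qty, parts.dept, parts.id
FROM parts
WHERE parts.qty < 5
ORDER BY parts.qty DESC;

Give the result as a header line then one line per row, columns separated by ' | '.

After WHERE (3 rows):
parts.dept | parts.id | parts.qty
mkt | 7 | 3
ops | 7 | 1
hr | 5 | 2
After SELECT (3 rows):
parts.qty | parts.dept | parts.id
3 | mkt | 7
1 | ops | 7
2 | hr | 5
After ORDER BY (3 rows):
parts.qty | parts.dept | parts.id
3 | mkt | 7
2 | hr | 5
1 | ops | 7

== RESULT ==
parts.qty | parts.dept | parts.id
3 | mkt | 7
2 | hr | 5
1 | ops | 7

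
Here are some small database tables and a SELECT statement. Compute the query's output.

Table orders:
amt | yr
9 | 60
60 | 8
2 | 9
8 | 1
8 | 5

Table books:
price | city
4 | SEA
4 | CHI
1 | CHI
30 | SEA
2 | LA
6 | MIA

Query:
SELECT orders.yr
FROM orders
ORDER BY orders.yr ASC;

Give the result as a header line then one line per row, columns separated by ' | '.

== RESULT ==
orders.yr
1
5
8
9
60

Derivation:
After SELECT (5 rows):
orders.yr
60
8
9
1
5
After ORDER BY (5 rows):
orders.yr
1
5
8
9
60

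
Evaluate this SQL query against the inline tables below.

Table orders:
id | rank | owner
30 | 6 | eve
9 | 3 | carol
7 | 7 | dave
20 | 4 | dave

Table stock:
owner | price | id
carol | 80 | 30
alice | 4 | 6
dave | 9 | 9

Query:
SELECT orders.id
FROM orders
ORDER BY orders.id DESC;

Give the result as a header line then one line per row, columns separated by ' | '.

== RESULT ==
orders.id
30
20
9
7

Derivation:
After SELECT (4 rows):
orders.id
30
9
7
20
After ORDER BY (4 rows):
orders.id
30
20
9
7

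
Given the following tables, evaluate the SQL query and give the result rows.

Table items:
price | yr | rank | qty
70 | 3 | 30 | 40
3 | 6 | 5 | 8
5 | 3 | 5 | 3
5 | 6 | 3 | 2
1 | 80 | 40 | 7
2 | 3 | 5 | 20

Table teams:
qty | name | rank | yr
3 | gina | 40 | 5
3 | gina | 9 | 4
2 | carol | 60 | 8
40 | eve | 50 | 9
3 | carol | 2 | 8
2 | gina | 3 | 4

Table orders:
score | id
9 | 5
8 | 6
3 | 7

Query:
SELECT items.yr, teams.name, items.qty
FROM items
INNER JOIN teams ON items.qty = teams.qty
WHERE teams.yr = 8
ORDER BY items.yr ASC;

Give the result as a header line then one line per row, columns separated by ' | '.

After JOIN teams (6 rows):
items.price | items.yr | items.rank | items.qty | teams.qty | teams.name | teams.rank | teams.yr
70 | 3 | 30 | 40 | 40 | eve | 50 | 9
5 | 3 | 5 | 3 | 3 | gina | 40 | 5
5 | 3 | 5 | 3 | 3 | gina | 9 | 4
5 | 3 | 5 | 3 | 3 | carol | 2 | 8
5 | 6 | 3 | 2 | 2 | carol | 60 | 8
5 | 6 | 3 | 2 | 2 | gina | 3 | 4
After WHERE (2 rows):
items.price | items.yr | items.rank | items.qty | teams.qty | teams.name | teams.rank | teams.yr
5 | 3 | 5 | 3 | 3 | carol | 2 | 8
5 | 6 | 3 | 2 | 2 | carol | 60 | 8
After SELECT (2 rows):
items.yr | teams.name | items.qty
3 | carol | 3
6 | carol | 2
After ORDER BY (2 rows):
items.yr | teams.name | items.qty
3 | carol | 3
6 | carol | 2

== RESULT ==
items.yr | teams.name | items.qty
3 | carol | 3
6 | carol | 2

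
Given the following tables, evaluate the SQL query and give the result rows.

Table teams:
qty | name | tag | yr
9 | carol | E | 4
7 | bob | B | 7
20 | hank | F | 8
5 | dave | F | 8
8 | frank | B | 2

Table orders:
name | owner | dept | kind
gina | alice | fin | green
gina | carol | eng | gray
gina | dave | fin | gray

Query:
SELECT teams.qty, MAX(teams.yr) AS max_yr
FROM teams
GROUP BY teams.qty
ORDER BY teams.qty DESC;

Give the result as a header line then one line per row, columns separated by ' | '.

After GROUP BY (5 rows):
teams.qty | max_yr
9 | 4
7 | 7
20 | 8
5 | 8
8 | 2
After ORDER BY (5 rows):
teams.qty | max_yr
20 | 8
9 | 4
8 | 2
7 | 7
5 | 8

== RESULT ==
teams.qty | max_yr
20 | 8
9 | 4
8 | 2
7 | 7
5 | 8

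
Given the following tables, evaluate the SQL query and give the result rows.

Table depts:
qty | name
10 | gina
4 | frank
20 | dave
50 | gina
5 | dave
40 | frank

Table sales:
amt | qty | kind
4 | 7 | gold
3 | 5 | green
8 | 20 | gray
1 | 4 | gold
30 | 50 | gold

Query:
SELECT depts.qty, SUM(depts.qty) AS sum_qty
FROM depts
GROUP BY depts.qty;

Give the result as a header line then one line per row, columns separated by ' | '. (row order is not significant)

== RESULT ==
depts.qty | sum_qty
10 | 10
4 | 4
20 | 20
50 | 50
5 | 5
40 | 40

Derivation:
After GROUP BY (6 rows):
depts.qty | sum_qty
10 | 10
4 | 4
20 | 20
50 | 50
5 | 5
40 | 40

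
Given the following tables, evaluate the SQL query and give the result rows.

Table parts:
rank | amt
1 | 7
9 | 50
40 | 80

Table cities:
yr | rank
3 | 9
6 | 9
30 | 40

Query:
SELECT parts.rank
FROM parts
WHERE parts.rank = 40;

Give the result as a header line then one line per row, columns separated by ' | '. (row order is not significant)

After WHERE (1 rows):
parts.rank | parts.amt
40 | 80
After SELECT (1 rows):
parts.rank
40

== RESULT ==
parts.rank
40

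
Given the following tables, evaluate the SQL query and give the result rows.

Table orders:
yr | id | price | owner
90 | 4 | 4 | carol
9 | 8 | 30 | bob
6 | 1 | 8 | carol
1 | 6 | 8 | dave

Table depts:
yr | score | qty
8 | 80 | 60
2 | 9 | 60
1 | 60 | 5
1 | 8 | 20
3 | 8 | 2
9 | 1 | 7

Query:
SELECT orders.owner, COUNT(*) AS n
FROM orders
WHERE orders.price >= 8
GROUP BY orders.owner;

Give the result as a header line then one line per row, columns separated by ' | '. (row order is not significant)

== RESULT ==
orders.owner | n
bob | 1
carol | 1
dave | 1

Derivation:
After WHERE (3 rows):
orders.yr | orders.id | orders.price | orders.owner
9 | 8 | 30 | bob
6 | 1 | 8 | carol
1 | 6 | 8 | dave
After GROUP BY (3 rows):
orders.owner | n
bob | 1
carol | 1
dave | 1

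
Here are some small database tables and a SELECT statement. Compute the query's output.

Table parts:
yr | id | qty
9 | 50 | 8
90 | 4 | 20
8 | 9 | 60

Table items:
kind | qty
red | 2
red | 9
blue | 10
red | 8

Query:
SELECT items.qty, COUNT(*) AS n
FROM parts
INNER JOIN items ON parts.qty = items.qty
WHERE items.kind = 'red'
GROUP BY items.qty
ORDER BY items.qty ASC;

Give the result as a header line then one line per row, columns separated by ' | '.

== RESULT ==
items.qty | n
8 | 1

Derivation:
After JOIN items (1 rows):
parts.yr | parts.id | parts.qty | items.kind | items.qty
9 | 50 | 8 | red | 8
After WHERE (1 rows):
parts.yr | parts.id | parts.qty | items.kind | items.qty
9 | 50 | 8 | red | 8
After GROUP BY (1 rows):
items.qty | n
8 | 1
After ORDER BY (1 rows):
items.qty | n
8 | 1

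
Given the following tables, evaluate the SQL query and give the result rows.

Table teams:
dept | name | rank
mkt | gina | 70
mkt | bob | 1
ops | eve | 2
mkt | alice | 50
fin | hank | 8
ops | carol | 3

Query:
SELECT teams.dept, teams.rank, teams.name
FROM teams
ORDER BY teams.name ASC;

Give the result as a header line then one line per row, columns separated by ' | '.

== RESULT ==
teams.dept | teams.rank | teams.name
mkt | 50 | alice
mkt | 1 | bob
ops | 3 | carol
ops | 2 | eve
mkt | 70 | gina
fin | 8 | hank

Derivation:
After SELECT (6 rows):
teams.dept | teams.rank | teams.name
mkt | 70 | gina
mkt | 1 | bob
ops | 2 | eve
mkt | 50 | alice
fin | 8 | hank
ops | 3 | carol
After ORDER BY (6 rows):
teams.dept | teams.rank | teams.name
mkt | 50 | alice
mkt | 1 | bob
ops | 3 | carol
ops | 2 | eve
mkt | 70 | gina
fin | 8 | hank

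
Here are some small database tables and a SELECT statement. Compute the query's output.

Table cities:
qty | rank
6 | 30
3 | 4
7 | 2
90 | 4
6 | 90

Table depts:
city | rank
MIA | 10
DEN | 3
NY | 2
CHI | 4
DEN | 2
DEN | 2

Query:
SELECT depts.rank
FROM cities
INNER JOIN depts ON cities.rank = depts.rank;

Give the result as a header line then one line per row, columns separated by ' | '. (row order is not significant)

== RESULT ==
depts.rank
4
2
2
2
4

Derivation:
After JOIN depts (5 rows):
cities.qty | cities.rank | depts.city | depts.rank
3 | 4 | CHI | 4
7 | 2 | NY | 2
7 | 2 | DEN | 2
7 | 2 | DEN | 2
90 | 4 | CHI | 4
After SELECT (5 rows):
depts.rank
4
2
2
2
4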